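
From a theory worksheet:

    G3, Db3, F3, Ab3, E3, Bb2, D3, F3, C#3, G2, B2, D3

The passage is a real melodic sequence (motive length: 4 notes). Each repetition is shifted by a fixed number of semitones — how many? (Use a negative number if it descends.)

-3

Taking 4-note groups, the heads are G3, E3, C#3: the pattern moves down a 3rd.
G3 to E3 spans -3 semitones.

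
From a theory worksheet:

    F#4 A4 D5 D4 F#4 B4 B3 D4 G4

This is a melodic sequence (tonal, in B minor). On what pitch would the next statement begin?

G3

With a 3-note motive the entries are F#4, D4, B3, each down a 3rd from the previous.
The next head, down a 3rd from B3, is G3.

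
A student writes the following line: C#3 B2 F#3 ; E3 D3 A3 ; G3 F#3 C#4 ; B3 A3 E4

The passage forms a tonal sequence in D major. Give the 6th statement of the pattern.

F#4 E4 B4

Taking 3-note groups, the heads are C#3, E3, G3, B3: the pattern moves up a 3rd.
Extending up a 3rd: D4 → F#4.
From F#4 the diatonic shape gives F#4 E4 B4.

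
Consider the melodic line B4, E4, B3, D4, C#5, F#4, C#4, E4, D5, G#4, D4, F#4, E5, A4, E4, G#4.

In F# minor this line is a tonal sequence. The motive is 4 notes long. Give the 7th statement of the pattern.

Unit = 4 notes; the statements start on B4, C#5, D5, E5, moving up a 2nd each time.
Carrying on: F#5 → G#5 → A5.
Statement 7 starts on A5 and keeps the same diatonic contour: A5 D5 A4 C#5.

A5 D5 A4 C#5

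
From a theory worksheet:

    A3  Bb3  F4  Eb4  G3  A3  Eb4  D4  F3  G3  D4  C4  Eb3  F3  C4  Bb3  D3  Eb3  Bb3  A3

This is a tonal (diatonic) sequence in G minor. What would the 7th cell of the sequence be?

Bb2 C3 G3 F3

Unit = 4 notes; the statements start on A3, G3, F3, Eb3, D3, moving down a 2nd each time.
Extending down a 2nd: C3 → Bb2.
So cell 7 is Bb2 C3 G3 F3.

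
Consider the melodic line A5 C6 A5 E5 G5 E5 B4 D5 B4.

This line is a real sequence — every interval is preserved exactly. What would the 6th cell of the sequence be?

Taking 3-note groups, the heads are A5, E5, B4: the pattern moves down a 4th.
Continuing the starts: F#4 → C#4 → G#3.
Statement 6 starts on G#3 and keeps the same exact contour: G#3 B3 G#3.

G#3 B3 G#3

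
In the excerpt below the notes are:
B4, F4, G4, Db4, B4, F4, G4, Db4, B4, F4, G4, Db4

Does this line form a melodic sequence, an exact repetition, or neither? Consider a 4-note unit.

Each 4-note cell is identical (B4 F4 G4 Db4), restated at the same pitch.

repetition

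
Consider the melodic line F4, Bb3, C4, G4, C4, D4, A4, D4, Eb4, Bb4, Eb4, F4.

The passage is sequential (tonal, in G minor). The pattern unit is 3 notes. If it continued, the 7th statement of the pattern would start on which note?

With a 3-note motive the entries are F4, G4, A4, Bb4, each up a 2nd from the previous.
Extending the heads up a 2nd: C5 → D5 → Eb5.

Eb5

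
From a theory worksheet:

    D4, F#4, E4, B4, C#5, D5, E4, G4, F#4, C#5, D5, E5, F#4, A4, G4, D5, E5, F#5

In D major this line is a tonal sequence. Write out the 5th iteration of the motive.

A4 C#5 B4 F#5 G5 A5

The 6-note cells begin on D4, E4, F#4 — each up a 2nd from the last.
Carrying on: G4 → A4.
So cell 5 is A4 C#5 B4 F#5 G5 A5.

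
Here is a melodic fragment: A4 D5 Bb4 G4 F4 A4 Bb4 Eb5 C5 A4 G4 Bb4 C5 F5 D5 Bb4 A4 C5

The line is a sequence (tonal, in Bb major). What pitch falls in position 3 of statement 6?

With 6-note cells, note 3 of each statement runs Bb4, C5, D5.
Extending up a 2nd: Eb5 → F5 → G5.

G5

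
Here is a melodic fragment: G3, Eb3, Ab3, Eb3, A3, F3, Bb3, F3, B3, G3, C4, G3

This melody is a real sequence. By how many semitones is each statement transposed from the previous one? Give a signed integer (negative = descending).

2

Taking 4-note groups, the heads are G3, A3, B3: the pattern moves up a 2nd.
G3 to A3 spans +2 semitones.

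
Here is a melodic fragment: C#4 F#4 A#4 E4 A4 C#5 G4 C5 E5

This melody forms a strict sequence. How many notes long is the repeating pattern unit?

Try groups of 3 (3 cells in 9 notes):
C#4 F#4 A#4 | E4 A4 C#5 | G4 C5 E5
That's a consistent up a 3rd shift per cell, and no other grouping gives one.

3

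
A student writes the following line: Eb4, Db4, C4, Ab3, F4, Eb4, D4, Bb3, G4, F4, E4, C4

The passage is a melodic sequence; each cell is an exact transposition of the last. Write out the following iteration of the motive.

Taking 4-note groups, the heads are Eb4, F4, G4: the pattern moves up a 2nd.
Statement 4 starts on A4 and keeps the same exact contour: A4 G4 F#4 D4.

A4 G4 F#4 D4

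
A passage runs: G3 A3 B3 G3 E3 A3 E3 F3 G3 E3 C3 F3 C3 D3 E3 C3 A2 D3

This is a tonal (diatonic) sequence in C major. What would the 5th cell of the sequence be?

Taking 6-note groups, the heads are G3, E3, C3: the pattern moves down a 3rd.
Continuing the starts: A2 → F2.
From F2 the diatonic shape gives F2 G2 A2 F2 D2 G2.

F2 G2 A2 F2 D2 G2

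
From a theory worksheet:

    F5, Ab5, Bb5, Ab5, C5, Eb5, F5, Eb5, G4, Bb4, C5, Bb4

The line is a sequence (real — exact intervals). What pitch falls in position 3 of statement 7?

E3

The unit is 4 notes. Position-3 pitches of the 3 shown cells: Bb5, F5, C5.
Extending down a 4th: G4 → D4 → A3 → E3.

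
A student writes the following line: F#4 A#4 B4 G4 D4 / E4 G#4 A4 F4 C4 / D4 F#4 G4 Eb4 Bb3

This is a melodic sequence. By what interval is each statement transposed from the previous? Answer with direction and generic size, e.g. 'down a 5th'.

Unit = 5 notes; the statements start on F#4, E4, D4, moving down a 2nd each time.
F#4 to E4 is down a 2nd.

down a 2nd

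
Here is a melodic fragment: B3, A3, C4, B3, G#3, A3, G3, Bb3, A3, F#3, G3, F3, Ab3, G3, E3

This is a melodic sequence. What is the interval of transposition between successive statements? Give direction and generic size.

Taking 5-note groups, the heads are B3, A3, G3: the pattern moves down a 2nd.
From B3 to A3: down a 2nd.

down a 2nd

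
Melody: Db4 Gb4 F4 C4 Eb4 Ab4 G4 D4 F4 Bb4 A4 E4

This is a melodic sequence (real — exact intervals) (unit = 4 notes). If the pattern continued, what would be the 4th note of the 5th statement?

With 4-note cells, note 4 of each statement runs C4, D4, E4.
Carrying that up a 2nd forward: F#4 → G#4.

G#4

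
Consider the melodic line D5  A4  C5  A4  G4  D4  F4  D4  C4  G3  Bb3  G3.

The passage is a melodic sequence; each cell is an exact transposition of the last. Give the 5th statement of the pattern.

Taking 4-note groups, the heads are D5, G4, C4: the pattern moves down a 5th.
Continuing the starts: F3 → Bb2.
Statement 5 starts on Bb2 and keeps the same exact contour: Bb2 F2 Ab2 F2.

Bb2 F2 Ab2 F2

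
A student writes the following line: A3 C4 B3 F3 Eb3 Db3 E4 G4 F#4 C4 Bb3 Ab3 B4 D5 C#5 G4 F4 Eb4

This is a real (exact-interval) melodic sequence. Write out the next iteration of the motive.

Unit = 6 notes; the statements start on A3, E4, B4, moving up a 5th each time.
So cell 4 is F#5 A5 G#5 D5 C5 Bb4.

F#5 A5 G#5 D5 C5 Bb4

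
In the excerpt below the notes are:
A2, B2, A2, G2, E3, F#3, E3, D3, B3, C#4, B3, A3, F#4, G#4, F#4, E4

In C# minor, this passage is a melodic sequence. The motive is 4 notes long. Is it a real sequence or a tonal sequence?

Each cell has the same semitone pattern (2, -2, -2) — intervals are preserved exactly.
And G2 lies outside C# minor, so the sequence is real rather than tonal.

real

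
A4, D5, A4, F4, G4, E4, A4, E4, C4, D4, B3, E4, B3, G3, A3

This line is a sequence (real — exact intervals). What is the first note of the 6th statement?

G#2

With a 5-note motive the entries are A4, E4, B3, each down a 4th from the previous.
Continuing: F#3 → C#3 → G#2. Statement 6 starts on G#2.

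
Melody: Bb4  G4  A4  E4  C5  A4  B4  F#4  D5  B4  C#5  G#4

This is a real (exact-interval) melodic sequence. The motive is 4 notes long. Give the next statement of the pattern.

The 4-note cells begin on Bb4, C5, D5 — each up a 2nd from the last.
So cell 4 is E5 C#5 D#5 A#4.

E5 C#5 D#5 A#4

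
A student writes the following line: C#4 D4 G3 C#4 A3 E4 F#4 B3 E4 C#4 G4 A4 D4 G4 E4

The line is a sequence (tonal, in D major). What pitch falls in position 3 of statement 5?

The unit is 5 notes. Position-3 pitches of the 3 shown cells: G3, B3, D4.
Carrying that up a 3rd forward: F#4 → A4.

A4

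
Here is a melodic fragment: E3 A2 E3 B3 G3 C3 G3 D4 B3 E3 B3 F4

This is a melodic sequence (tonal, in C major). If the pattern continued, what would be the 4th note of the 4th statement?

The unit is 4 notes. Position-4 pitches of the 3 shown cells: B3, D4, F4.
Each moves up a 3rd; the next is A4.

A4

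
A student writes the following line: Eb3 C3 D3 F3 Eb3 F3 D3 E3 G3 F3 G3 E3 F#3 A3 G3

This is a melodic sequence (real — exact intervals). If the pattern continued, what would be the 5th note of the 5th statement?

B3

With 5-note cells, note 5 of each statement runs Eb3, F3, G3.
Carrying that up a 2nd forward: A3 → B3.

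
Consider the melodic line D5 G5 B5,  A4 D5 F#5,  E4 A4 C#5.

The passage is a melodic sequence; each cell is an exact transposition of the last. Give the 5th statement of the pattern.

Taking 3-note groups, the heads are D5, A4, E4: the pattern moves down a 4th.
Extending down a 4th: B3 → F#3.
So cell 5 is F#3 B3 D#4.

F#3 B3 D#4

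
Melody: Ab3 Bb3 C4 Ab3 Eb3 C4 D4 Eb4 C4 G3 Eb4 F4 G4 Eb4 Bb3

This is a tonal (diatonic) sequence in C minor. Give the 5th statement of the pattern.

Taking 5-note groups, the heads are Ab3, C4, Eb4: the pattern moves up a 3rd.
Continuing the starts: G4 → Bb4.
So cell 5 is Bb4 C5 D5 Bb4 F4.

Bb4 C5 D5 Bb4 F4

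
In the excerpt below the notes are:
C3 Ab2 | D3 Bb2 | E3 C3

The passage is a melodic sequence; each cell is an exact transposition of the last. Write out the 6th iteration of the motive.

A#3 F#3

The 2-note cells begin on C3, D3, E3 — each up a 2nd from the last.
Extending up a 2nd: F#3 → G#3 → A#3.
From A#3 the exact shape gives A#3 F#3.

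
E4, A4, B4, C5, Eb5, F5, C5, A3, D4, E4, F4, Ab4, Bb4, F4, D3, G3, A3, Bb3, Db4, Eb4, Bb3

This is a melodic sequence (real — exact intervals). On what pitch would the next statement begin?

G2

With a 7-note motive the entries are E4, A3, D3, each down a 5th from the previous.
One more step down a 5th gives G2.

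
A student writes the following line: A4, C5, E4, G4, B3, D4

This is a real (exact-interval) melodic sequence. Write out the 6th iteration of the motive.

Unit = 2 notes; the statements start on A4, E4, B3, moving down a 4th each time.
Extending down a 4th: F#3 → C#3 → G#2.
Statement 6 starts on G#2 and keeps the same exact contour: G#2 B2.

G#2 B2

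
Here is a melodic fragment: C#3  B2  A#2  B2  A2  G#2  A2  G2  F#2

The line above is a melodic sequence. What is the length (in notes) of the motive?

3

Try groups of 3 (3 cells in 9 notes):
C#3 B2 A#2 | B2 A2 G#2 | A2 G2 F#2
Every group is a transposition down a 2nd of the one before; no shorter unit works.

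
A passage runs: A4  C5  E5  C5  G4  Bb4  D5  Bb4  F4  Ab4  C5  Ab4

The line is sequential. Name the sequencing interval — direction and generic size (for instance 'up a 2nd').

down a 2nd

Unit = 4 notes; the statements start on A4, G4, F4, moving down a 2nd each time.
A4 to G4 is down a 2nd.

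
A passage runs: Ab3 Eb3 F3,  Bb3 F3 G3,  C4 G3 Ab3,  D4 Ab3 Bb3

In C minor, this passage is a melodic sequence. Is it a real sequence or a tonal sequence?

tonal

Every note is diatonic to C minor.
Cell 1 has +2 semitones from note 2 to 3, but cell 3 has +1 — the interval quality changes while the contour stays the same, which is the hallmark of a tonal sequence.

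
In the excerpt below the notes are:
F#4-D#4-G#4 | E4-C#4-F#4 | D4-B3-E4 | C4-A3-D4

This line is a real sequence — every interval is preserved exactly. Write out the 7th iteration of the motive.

Gb3 Eb3 Ab3

The 3-note cells begin on F#4, E4, D4, C4 — each down a 2nd from the last.
Carrying on: Bb3 → Ab3 → Gb3.
From Gb3 the exact shape gives Gb3 Eb3 Ab3.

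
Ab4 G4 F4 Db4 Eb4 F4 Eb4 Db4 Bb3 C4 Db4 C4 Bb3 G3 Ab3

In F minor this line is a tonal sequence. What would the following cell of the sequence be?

Bb3 Ab3 G3 Eb3 F3

Taking 5-note groups, the heads are Ab4, F4, Db4: the pattern moves down a 3rd.
From Bb3 the diatonic shape gives Bb3 Ab3 G3 Eb3 F3.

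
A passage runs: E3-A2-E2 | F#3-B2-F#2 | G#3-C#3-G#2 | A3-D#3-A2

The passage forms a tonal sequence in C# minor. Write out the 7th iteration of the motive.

Taking 3-note groups, the heads are E3, F#3, G#3, A3: the pattern moves up a 2nd.
Continuing the starts: B3 → C#4 → D#4.
Statement 7 starts on D#4 and keeps the same diatonic contour: D#4 G#3 D#3.

D#4 G#3 D#3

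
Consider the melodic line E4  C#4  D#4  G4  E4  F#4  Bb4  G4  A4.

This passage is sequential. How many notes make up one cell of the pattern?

3

9 notes total. Splitting into 3 groups of 3:
E4 C#4 D#4 | G4 E4 F#4 | Bb4 G4 A4
Every group is a transposition up a 3rd of the one before; no shorter unit works.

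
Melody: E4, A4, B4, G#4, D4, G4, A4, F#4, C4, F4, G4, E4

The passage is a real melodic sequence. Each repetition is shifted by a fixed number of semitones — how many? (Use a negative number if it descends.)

-2

Unit = 4 notes; the statements start on E4, D4, C4, moving down a 2nd each time.
E4 to D4 spans -2 semitones.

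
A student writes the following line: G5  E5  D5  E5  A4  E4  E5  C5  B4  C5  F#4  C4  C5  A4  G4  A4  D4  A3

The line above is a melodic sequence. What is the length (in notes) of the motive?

6

There are 18 notes; a 6-note unit gives 3 cells:
G5 E5 D5 E5 A4 E4 | E5 C5 B4 C5 F#4 C4 | C5 A4 G4 A4 D4 A3
Each cell is the previous one down a 3rd — so the unit is 6 notes.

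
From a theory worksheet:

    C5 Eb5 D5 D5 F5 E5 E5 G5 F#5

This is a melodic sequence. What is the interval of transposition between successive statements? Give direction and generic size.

Taking 3-note groups, the heads are C5, D5, E5: the pattern moves up a 2nd.
C5 to D5 is up a 2nd.

up a 2nd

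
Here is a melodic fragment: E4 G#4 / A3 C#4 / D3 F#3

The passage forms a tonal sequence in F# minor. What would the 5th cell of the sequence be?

The 2-note cells begin on E4, A3, D3 — each down a 5th from the last.
Carrying on: G#2 → C#2.
So cell 5 is C#2 E2.

C#2 E2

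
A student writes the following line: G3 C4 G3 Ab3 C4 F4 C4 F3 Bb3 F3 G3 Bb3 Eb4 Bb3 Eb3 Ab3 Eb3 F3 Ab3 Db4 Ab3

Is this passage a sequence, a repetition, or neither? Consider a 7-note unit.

sequence

Each 7-note cell is the previous one transposed down a 2nd.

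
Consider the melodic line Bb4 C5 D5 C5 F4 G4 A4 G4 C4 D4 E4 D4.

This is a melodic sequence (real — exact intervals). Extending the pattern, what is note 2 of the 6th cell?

Grouping in 4s, the 2nd note of each cell is C5, G4, D4.
Carrying that down a 4th forward: A3 → E3 → B2.

B2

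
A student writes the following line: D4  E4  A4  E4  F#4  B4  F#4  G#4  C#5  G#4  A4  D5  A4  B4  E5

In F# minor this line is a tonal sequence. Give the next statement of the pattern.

Taking 3-note groups, the heads are D4, E4, F#4, G#4, A4: the pattern moves up a 2nd.
Statement 6 starts on B4 and keeps the same diatonic contour: B4 C#5 F#5.

B4 C#5 F#5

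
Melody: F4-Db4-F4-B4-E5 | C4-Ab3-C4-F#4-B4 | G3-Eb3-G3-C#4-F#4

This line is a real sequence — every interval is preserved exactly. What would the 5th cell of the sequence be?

A2 F2 A2 D#3 G#3

Taking 5-note groups, the heads are F4, C4, G3: the pattern moves down a 4th.
Continuing the starts: D3 → A2.
Statement 5 starts on A2 and keeps the same exact contour: A2 F2 A2 D#3 G#3.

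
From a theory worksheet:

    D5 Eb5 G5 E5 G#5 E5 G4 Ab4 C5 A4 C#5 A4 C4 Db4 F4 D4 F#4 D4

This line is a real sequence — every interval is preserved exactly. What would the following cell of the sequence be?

Taking 6-note groups, the heads are D5, G4, C4: the pattern moves down a 5th.
Statement 4 starts on F3 and keeps the same exact contour: F3 Gb3 Bb3 G3 B3 G3.

F3 Gb3 Bb3 G3 B3 G3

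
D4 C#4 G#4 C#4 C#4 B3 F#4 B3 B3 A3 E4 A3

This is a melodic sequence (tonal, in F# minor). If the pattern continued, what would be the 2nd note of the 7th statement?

D3

With 4-note cells, note 2 of each statement runs C#4, B3, A3.
Each moves down a 2nd. Continuing: G#3 → F#3 → E3 → D3.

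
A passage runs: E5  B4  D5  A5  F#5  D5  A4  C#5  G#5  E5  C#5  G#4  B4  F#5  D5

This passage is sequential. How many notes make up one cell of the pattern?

5

Try groups of 5 (3 cells in 15 notes):
E5 B4 D5 A5 F#5 | D5 A4 C#5 G#5 E5 | C#5 G#4 B4 F#5 D5
Every group is a transposition down a 2nd of the one before; no shorter unit works.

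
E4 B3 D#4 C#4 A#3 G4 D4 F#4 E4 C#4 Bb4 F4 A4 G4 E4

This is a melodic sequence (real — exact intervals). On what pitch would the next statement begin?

Unit = 5 notes; the statements start on E4, G4, Bb4, moving up a 3rd each time.
One more step up a 3rd gives Db5.

Db5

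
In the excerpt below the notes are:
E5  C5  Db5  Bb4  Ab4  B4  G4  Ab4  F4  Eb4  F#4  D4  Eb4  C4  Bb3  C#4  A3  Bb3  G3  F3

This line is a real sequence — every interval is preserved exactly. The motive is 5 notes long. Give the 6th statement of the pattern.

The 5-note cells begin on E5, B4, F#4, C#4 — each down a 4th from the last.
Extending down a 4th: G#3 → D#3.
Statement 6 starts on D#3 and keeps the same exact contour: D#3 B2 C3 A2 G2.

D#3 B2 C3 A2 G2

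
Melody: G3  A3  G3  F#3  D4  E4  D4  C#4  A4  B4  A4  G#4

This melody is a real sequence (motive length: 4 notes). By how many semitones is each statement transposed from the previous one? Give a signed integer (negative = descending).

7

With a 4-note motive the entries are G3, D4, A4, each up a 5th from the previous.
G3→D4 is 62 − 55 = 7 semitones.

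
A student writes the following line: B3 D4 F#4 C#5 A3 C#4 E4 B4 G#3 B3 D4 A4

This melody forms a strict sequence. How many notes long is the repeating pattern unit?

4

There are 12 notes; a 4-note unit gives 3 cells:
B3 D4 F#4 C#5 | A3 C#4 E4 B4 | G#3 B3 D4 A4
Each cell is the previous one down a 2nd — so the unit is 4 notes.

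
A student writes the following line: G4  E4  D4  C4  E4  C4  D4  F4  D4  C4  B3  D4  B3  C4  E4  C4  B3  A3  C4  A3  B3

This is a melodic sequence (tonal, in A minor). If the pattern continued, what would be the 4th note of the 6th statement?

The unit is 7 notes. Position-4 pitches of the 3 shown cells: C4, B3, A3.
Each moves down a 2nd. Continuing: G3 → F3 → E3.

E3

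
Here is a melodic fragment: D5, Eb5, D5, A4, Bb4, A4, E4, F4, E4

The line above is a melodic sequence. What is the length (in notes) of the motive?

3

Try groups of 3 (3 cells in 9 notes):
D5 Eb5 D5 | A4 Bb4 A4 | E4 F4 E4
That's a consistent down a 4th shift per cell, and no other grouping gives one.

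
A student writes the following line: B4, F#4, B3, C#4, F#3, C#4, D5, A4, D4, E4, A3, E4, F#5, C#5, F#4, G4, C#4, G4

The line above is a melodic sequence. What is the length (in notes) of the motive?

18 notes total. Splitting into 3 groups of 6:
B4 F#4 B3 C#4 F#3 C#4 | D5 A4 D4 E4 A3 E4 | F#5 C#5 F#4 G4 C#4 G4
That's a consistent up a 3rd shift per cell, and no other grouping gives one.

6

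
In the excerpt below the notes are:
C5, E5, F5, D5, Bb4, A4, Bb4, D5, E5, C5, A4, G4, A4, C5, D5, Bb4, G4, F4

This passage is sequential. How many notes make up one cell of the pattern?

Try groups of 6 (3 cells in 18 notes):
C5 E5 F5 D5 Bb4 A4 | Bb4 D5 E5 C5 A4 G4 | A4 C5 D5 Bb4 G4 F4
Each cell is the previous one down a 2nd — so the unit is 6 notes.

6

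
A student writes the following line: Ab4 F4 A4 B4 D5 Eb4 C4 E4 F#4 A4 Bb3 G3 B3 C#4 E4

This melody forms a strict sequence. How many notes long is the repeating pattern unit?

Try groups of 5 (3 cells in 15 notes):
Ab4 F4 A4 B4 D5 | Eb4 C4 E4 F#4 A4 | Bb3 G3 B3 C#4 E4
That's a consistent down a 4th shift per cell, and no other grouping gives one.

5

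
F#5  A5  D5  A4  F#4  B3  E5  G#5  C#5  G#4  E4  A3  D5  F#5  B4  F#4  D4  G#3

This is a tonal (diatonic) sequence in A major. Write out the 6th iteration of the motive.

Taking 6-note groups, the heads are F#5, E5, D5: the pattern moves down a 2nd.
Extending down a 2nd: C#5 → B4 → A4.
Statement 6 starts on A4 and keeps the same diatonic contour: A4 C#5 F#4 C#4 A3 D3.

A4 C#5 F#4 C#4 A3 D3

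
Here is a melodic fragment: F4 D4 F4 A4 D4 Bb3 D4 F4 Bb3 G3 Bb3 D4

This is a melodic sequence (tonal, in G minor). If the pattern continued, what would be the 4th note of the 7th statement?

C3

With 4-note cells, note 4 of each statement runs A4, F4, D4.
Each moves down a 3rd. Continuing: Bb3 → G3 → Eb3 → C3.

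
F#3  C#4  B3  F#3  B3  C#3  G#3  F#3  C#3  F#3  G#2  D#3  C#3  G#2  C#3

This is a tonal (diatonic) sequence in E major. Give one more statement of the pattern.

D#2 A2 G#2 D#2 G#2

Taking 5-note groups, the heads are F#3, C#3, G#2: the pattern moves down a 4th.
Statement 4 starts on D#2 and keeps the same diatonic contour: D#2 A2 G#2 D#2 G#2.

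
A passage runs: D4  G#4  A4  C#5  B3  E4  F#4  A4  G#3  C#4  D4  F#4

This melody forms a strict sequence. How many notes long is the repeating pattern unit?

12 notes total. Splitting into 3 groups of 4:
D4 G#4 A4 C#5 | B3 E4 F#4 A4 | G#3 C#4 D4 F#4
Every group is a transposition down a 3rd of the one before; no shorter unit works.

4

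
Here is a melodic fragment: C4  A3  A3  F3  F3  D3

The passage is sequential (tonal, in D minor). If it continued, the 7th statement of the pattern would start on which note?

Unit = 2 notes; the statements start on C4, A3, F3, moving down a 3rd each time.
Continuing: D3 → Bb2 → G2 → E2. Statement 7 starts on E2.

E2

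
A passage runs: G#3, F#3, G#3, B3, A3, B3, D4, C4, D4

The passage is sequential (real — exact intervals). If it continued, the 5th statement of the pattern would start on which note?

Ab4

Unit = 3 notes; the statements start on G#3, B3, D4, moving up a 3rd each time.
Continuing: F4 → Ab4. Statement 5 starts on Ab4.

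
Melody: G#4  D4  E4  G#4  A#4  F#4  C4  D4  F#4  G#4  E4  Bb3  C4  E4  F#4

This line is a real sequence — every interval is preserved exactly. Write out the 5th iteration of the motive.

C4 Gb3 Ab3 C4 D4

With a 5-note motive the entries are G#4, F#4, E4, each down a 2nd from the previous.
Continuing the starts: D4 → C4.
Statement 5 starts on C4 and keeps the same exact contour: C4 Gb3 Ab3 C4 D4.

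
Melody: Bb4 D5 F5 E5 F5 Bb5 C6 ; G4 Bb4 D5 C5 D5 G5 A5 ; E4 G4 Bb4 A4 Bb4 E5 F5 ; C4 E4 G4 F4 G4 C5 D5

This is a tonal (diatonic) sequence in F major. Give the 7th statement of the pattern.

D3 F3 A3 G3 A3 D4 E4

The 7-note cells begin on Bb4, G4, E4, C4 — each down a 3rd from the last.
Extending down a 3rd: A3 → F3 → D3.
From D3 the diatonic shape gives D3 F3 A3 G3 A3 D4 E4.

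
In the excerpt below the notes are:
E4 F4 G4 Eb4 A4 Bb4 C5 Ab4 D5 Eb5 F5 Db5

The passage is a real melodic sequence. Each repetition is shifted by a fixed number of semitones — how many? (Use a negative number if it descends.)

5

Unit = 4 notes; the statements start on E4, A4, D5, moving up a 4th each time.
E4→A4 is 69 − 64 = 5 semitones.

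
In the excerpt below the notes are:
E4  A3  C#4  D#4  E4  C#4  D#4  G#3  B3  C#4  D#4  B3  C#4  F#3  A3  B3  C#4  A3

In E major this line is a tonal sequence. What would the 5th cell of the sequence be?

A3 D#3 F#3 G#3 A3 F#3

The 6-note cells begin on E4, D#4, C#4 — each down a 2nd from the last.
Continuing the starts: B3 → A3.
Statement 5 starts on A3 and keeps the same diatonic contour: A3 D#3 F#3 G#3 A3 F#3.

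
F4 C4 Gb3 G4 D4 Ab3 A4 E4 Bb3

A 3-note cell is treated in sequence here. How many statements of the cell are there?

9 notes in groups of 3 gives 9/3 = 3 statements.
Starts: F4, G4, A4 — each up a 2nd.

3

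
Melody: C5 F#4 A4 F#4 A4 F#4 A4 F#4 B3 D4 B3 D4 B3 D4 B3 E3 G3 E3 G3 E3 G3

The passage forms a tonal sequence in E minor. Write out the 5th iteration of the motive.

With a 7-note motive the entries are C5, F#4, B3, each down a 5th from the previous.
Continuing the starts: E3 → A2.
So cell 5 is A2 D2 F#2 D2 F#2 D2 F#2.

A2 D2 F#2 D2 F#2 D2 F#2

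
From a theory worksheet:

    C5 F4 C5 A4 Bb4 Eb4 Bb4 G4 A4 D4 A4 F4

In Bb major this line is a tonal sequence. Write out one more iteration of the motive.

Unit = 4 notes; the statements start on C5, Bb4, A4, moving down a 2nd each time.
Statement 4 starts on G4 and keeps the same diatonic contour: G4 C4 G4 Eb4.

G4 C4 G4 Eb4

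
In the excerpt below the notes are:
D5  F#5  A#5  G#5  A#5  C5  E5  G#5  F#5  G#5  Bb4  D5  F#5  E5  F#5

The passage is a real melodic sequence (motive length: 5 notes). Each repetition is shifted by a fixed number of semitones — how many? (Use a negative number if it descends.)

Unit = 5 notes; the statements start on D5, C5, Bb4, moving down a 2nd each time.
D5 to C5 spans -2 semitones.

-2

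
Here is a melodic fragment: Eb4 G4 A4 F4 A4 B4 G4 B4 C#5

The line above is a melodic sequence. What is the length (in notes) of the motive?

Try groups of 3 (3 cells in 9 notes):
Eb4 G4 A4 | F4 A4 B4 | G4 B4 C#5
That's a consistent up a 2nd shift per cell, and no other grouping gives one.

3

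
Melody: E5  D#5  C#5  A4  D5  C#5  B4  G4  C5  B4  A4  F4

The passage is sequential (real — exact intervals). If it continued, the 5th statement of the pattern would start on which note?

With a 4-note motive the entries are E5, D5, C5, each down a 2nd from the previous.
Continuing: Bb4 → Ab4. Statement 5 starts on Ab4.

Ab4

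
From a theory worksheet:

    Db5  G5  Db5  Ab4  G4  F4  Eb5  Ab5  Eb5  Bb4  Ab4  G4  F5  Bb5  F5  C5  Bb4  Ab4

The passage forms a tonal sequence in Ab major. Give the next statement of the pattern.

With a 6-note motive the entries are Db5, Eb5, F5, each up a 2nd from the previous.
Statement 4 starts on G5 and keeps the same diatonic contour: G5 C6 G5 Db5 C5 Bb4.

G5 C6 G5 Db5 C5 Bb4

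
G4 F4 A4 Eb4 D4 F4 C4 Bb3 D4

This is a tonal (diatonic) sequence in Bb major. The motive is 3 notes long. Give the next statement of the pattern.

Unit = 3 notes; the statements start on G4, Eb4, C4, moving down a 3rd each time.
So cell 4 is A3 G3 Bb3.

A3 G3 Bb3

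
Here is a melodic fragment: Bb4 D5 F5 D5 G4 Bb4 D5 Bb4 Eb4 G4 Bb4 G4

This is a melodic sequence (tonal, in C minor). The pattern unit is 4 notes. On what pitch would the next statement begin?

The 4-note cells begin on Bb4, G4, Eb4 — each down a 3rd from the last.
The next head, down a 3rd from Eb4, is C4.

C4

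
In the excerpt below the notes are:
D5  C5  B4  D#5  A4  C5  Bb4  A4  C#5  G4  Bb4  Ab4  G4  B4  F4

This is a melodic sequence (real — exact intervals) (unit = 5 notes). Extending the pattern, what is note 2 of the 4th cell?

Gb4

The unit is 5 notes. Position-2 pitches of the 3 shown cells: C5, Bb4, Ab4.
Each moves down a 2nd; the next is Gb4.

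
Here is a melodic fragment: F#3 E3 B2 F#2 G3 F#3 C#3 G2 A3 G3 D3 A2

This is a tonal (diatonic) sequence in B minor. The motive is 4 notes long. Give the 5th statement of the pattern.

C#4 B3 F#3 C#3

Taking 4-note groups, the heads are F#3, G3, A3: the pattern moves up a 2nd.
Extending up a 2nd: B3 → C#4.
So cell 5 is C#4 B3 F#3 C#3.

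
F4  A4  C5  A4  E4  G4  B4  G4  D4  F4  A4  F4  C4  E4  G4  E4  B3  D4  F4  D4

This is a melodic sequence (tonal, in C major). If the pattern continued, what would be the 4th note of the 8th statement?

Grouping in 4s, the 4th note of each cell is A4, G4, F4, E4, D4.
Each moves down a 2nd. Continuing: C4 → B3 → A3.

A3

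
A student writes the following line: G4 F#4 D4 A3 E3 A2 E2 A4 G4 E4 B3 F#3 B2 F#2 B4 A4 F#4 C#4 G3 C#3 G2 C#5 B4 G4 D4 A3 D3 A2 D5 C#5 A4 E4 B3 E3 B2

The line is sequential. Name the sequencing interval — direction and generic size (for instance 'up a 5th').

up a 2nd

The 7-note cells begin on G4, A4, B4, C#5, D5 — each up a 2nd from the last.
From G4 to A4: up a 2nd.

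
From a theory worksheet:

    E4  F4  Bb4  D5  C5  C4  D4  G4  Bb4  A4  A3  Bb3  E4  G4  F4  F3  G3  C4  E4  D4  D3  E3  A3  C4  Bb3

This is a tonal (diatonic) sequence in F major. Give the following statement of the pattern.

Unit = 5 notes; the statements start on E4, C4, A3, F3, D3, moving down a 3rd each time.
From Bb2 the diatonic shape gives Bb2 C3 F3 A3 G3.

Bb2 C3 F3 A3 G3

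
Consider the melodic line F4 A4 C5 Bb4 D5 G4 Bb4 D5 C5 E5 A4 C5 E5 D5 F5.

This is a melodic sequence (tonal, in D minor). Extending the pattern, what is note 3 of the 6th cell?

A5

The unit is 5 notes. Position-3 pitches of the 3 shown cells: C5, D5, E5.
Each moves up a 2nd. Continuing: F5 → G5 → A5.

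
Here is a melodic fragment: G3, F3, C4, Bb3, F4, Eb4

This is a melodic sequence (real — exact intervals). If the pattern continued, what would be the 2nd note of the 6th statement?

The unit is 2 notes. Position-2 pitches of the 3 shown cells: F3, Bb3, Eb4.
Extending up a 4th: Ab4 → Db5 → Gb5.

Gb5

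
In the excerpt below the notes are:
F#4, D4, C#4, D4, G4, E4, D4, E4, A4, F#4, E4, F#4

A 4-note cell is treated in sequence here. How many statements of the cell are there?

12 notes in groups of 4 gives 12/4 = 3 statements.
Starts: F#4, G4, A4 — each up a 2nd.

3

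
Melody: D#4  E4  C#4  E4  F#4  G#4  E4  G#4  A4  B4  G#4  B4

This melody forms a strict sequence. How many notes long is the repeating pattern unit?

4

There are 12 notes; a 4-note unit gives 3 cells:
D#4 E4 C#4 E4 | F#4 G#4 E4 G#4 | A4 B4 G#4 B4
Every group is a transposition up a 3rd of the one before; no shorter unit works.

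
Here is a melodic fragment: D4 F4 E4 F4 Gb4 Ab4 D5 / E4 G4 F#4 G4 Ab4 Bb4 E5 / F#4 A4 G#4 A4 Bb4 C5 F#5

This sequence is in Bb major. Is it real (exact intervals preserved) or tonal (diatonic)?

real

Each cell has the same semitone pattern (3, -1, 1, 1, 2, 6) — intervals are preserved exactly.
And E4 lies outside Bb major, so the sequence is real rather than tonal.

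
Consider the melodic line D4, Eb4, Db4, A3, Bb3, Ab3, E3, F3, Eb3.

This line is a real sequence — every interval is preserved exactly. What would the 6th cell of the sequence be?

C#2 D2 C2

The 3-note cells begin on D4, A3, E3 — each down a 4th from the last.
Carrying on: B2 → F#2 → C#2.
From C#2 the exact shape gives C#2 D2 C2.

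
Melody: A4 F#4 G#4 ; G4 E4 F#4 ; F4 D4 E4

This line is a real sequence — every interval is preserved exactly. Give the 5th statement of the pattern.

Db4 Bb3 C4

Unit = 3 notes; the statements start on A4, G4, F4, moving down a 2nd each time.
Extending down a 2nd: Eb4 → Db4.
Statement 5 starts on Db4 and keeps the same exact contour: Db4 Bb3 C4.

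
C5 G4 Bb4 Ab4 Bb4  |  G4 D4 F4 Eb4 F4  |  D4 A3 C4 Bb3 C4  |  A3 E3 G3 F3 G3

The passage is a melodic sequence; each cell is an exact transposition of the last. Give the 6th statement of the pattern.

B2 F#2 A2 G2 A2

Taking 5-note groups, the heads are C5, G4, D4, A3: the pattern moves down a 4th.
Carrying on: E3 → B2.
Statement 6 starts on B2 and keeps the same exact contour: B2 F#2 A2 G2 A2.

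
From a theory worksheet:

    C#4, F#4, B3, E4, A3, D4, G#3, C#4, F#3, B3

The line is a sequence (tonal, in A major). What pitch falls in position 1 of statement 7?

D3

Grouping in 2s, the 1st note of each cell is C#4, B3, A3, G#3, F#3.
Extending down a 2nd: E3 → D3.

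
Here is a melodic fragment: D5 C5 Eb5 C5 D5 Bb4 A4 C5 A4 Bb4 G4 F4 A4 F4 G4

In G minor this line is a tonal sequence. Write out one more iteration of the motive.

Eb4 D4 F4 D4 Eb4

Taking 5-note groups, the heads are D5, Bb4, G4: the pattern moves down a 3rd.
From Eb4 the diatonic shape gives Eb4 D4 F4 D4 Eb4.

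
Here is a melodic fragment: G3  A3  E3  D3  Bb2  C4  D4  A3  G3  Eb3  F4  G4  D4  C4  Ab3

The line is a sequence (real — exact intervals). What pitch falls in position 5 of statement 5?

The unit is 5 notes. Position-5 pitches of the 3 shown cells: Bb2, Eb3, Ab3.
Each moves up a 4th. Continuing: Db4 → Gb4.

Gb4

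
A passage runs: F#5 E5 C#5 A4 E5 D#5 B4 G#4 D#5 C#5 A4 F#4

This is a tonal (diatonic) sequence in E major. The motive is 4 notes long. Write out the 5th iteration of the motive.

B4 A4 F#4 D#4

With a 4-note motive the entries are F#5, E5, D#5, each down a 2nd from the previous.
Continuing the starts: C#5 → B4.
So cell 5 is B4 A4 F#4 D#4.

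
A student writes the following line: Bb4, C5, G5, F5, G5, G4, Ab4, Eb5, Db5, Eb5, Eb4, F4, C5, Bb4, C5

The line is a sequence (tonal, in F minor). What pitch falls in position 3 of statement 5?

F4

The unit is 5 notes. Position-3 pitches of the 3 shown cells: G5, Eb5, C5.
Carrying that down a 3rd forward: Ab4 → F4.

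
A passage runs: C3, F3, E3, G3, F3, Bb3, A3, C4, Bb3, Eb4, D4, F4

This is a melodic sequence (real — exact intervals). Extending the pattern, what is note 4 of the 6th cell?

Ab5

The unit is 4 notes. Position-4 pitches of the 3 shown cells: G3, C4, F4.
Extending up a 4th: Bb4 → Eb5 → Ab5.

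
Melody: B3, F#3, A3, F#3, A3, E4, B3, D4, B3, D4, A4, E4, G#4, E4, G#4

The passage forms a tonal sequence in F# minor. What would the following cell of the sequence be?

D5 A4 C#5 A4 C#5

Unit = 5 notes; the statements start on B3, E4, A4, moving up a 4th each time.
Statement 4 starts on D5 and keeps the same diatonic contour: D5 A4 C#5 A4 C#5.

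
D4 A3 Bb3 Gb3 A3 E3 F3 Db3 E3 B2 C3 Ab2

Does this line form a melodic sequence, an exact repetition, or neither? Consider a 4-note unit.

sequence

Each 4-note cell is the previous one transposed down a 4th.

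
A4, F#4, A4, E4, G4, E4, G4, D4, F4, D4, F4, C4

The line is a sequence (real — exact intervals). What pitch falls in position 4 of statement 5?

The unit is 4 notes. Position-4 pitches of the 3 shown cells: E4, D4, C4.
Carrying that down a 2nd forward: Bb3 → Ab3.

Ab3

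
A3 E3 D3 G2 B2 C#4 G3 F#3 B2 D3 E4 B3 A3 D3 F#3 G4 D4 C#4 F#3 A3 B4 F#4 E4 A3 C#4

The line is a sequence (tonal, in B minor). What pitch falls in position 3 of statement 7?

Grouping in 5s, the 3rd note of each cell is D3, F#3, A3, C#4, E4.
Carrying that up a 3rd forward: G4 → B4.

B4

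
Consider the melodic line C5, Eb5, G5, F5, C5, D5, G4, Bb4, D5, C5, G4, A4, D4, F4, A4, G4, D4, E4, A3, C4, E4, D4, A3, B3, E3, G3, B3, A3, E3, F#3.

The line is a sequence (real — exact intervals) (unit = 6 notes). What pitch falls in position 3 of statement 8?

The unit is 6 notes. Position-3 pitches of the 5 shown cells: G5, D5, A4, E4, B3.
Carrying that down a 4th forward: F#3 → C#3 → G#2.

G#2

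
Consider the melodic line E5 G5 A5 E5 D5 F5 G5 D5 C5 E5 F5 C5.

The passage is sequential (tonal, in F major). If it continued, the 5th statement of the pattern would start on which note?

The 4-note cells begin on E5, D5, C5 — each down a 2nd from the last.
Extending the heads down a 2nd: Bb4 → A4.

A4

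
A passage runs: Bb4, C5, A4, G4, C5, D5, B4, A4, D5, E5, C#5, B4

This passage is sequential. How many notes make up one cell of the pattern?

4

Try groups of 4 (3 cells in 12 notes):
Bb4 C5 A4 G4 | C5 D5 B4 A4 | D5 E5 C#5 B4
Each cell is the previous one up a 2nd — so the unit is 4 notes.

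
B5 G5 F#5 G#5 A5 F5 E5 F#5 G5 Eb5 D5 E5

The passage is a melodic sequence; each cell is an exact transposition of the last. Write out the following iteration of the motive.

Unit = 4 notes; the statements start on B5, A5, G5, moving down a 2nd each time.
From F5 the exact shape gives F5 Db5 C5 D5.

F5 Db5 C5 D5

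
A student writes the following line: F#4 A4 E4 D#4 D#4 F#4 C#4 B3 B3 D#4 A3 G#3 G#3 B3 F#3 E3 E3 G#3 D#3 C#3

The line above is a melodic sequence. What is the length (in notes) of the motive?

20 notes total. Splitting into 5 groups of 4:
F#4 A4 E4 D#4 | D#4 F#4 C#4 B3 | B3 D#4 A3 G#3 | G#3 B3 F#3 E3 | E3 G#3 D#3 C#3
Each cell is the previous one down a 3rd — so the unit is 4 notes.

4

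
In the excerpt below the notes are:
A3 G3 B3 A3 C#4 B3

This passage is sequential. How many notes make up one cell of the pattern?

2

6 notes total. Splitting into 3 groups of 2:
A3 G3 | B3 A3 | C#4 B3
That's a consistent up a 2nd shift per cell, and no other grouping gives one.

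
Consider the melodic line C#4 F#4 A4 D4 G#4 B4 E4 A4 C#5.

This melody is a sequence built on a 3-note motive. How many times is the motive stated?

3

9 notes in groups of 3 gives 9/3 = 3 statements.
Starts: C#4, D4, E4 — each up a 2nd.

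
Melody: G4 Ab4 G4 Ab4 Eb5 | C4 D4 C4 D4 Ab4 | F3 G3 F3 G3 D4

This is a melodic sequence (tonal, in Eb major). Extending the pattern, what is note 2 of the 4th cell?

The unit is 5 notes. Position-2 pitches of the 3 shown cells: Ab4, D4, G3.
Each moves down a 5th; the next is C3.

C3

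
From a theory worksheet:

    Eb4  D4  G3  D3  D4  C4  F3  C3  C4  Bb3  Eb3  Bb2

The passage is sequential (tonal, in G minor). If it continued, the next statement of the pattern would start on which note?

Unit = 4 notes; the statements start on Eb4, D4, C4, moving down a 2nd each time.
The next head, down a 2nd from C4, is Bb3.

Bb3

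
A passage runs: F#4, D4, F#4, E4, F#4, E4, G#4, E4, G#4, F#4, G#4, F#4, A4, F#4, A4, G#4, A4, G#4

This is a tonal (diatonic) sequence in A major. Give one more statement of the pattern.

B4 G#4 B4 A4 B4 A4

Taking 6-note groups, the heads are F#4, G#4, A4: the pattern moves up a 2nd.
From B4 the diatonic shape gives B4 G#4 B4 A4 B4 A4.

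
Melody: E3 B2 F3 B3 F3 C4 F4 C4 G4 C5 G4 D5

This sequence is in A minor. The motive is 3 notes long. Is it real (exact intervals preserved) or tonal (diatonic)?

tonal

Every note is diatonic to A minor.
Cell 1 has -5 semitones from note 1 to 2, but cell 2 has -6 — the interval quality changes while the contour stays the same, which is the hallmark of a tonal sequence.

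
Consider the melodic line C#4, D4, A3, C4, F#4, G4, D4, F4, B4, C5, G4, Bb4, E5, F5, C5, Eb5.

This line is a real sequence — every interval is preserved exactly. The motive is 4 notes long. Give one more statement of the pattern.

A5 Bb5 F5 Ab5

Unit = 4 notes; the statements start on C#4, F#4, B4, E5, moving up a 4th each time.
From A5 the exact shape gives A5 Bb5 F5 Ab5.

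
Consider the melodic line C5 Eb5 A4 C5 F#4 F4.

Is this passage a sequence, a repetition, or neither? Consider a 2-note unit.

neither

Note 2 of cell 3 is F4; if this were a sequence it would be A4. No unit length gives a consistent transposition pattern.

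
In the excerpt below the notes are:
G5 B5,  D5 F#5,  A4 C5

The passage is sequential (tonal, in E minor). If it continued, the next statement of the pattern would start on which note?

E4

With a 2-note motive the entries are G5, D5, A4, each down a 4th from the previous.
One more step down a 4th gives E4.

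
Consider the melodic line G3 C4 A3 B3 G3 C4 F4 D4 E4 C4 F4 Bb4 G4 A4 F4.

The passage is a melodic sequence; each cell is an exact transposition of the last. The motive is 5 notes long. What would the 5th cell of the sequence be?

With a 5-note motive the entries are G3, C4, F4, each up a 4th from the previous.
Carrying on: Bb4 → Eb5.
From Eb5 the exact shape gives Eb5 Ab5 F5 G5 Eb5.

Eb5 Ab5 F5 G5 Eb5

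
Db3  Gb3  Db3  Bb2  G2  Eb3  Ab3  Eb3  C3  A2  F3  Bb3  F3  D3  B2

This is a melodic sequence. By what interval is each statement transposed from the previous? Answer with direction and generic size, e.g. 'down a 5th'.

up a 2nd

Unit = 5 notes; the statements start on Db3, Eb3, F3, moving up a 2nd each time.
From Db3 to Eb3: up a 2nd.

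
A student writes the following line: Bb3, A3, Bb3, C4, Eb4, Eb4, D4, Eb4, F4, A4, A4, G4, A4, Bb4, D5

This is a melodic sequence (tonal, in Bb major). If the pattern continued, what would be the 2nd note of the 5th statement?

F5

With 5-note cells, note 2 of each statement runs A3, D4, G4.
Extending up a 4th: C5 → F5.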